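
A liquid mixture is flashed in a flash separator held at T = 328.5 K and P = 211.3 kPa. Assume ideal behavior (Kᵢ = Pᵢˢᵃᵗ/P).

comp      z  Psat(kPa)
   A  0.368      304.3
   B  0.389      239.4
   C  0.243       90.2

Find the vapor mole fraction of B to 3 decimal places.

y_B = 0.417

Raoult's law: Kᵢ = Pᵢˢᵃᵗ/P = Pᵢˢᵃᵗ/211.3.
  K_A = 304.3/211.3 = 1.44013, K_B = 239.4/211.3 = 1.13299, K_C = 90.2/211.3 = 0.42688
Material balance + equilibrium reduce to Σ zᵢ(Kᵢ−1)/(1+V/F(Kᵢ−1)) = 0.
g(0) = ΣzᵢKᵢ − 1 = 0.074 and g(1) = 1 − Σzᵢ/Kᵢ = -0.168, so a root lies in (0, 1).
Newton iteration, V/F⁰ = 0.68:
  V/F = 0.680: g = -0.0561, g' = -0.262 → V/F = 0.466
  V/F = 0.466: g = -0.0069, g' = -0.204 → V/F = 0.432
Converged at V/F = 0.432.
Compositions from xᵢ = zᵢ/(1+V/F(Kᵢ−1)), yᵢ = Kᵢxᵢ:
  A: x = 0.309, y = 0.445
  B: x = 0.368, y = 0.417
  C: x = 0.323, y = 0.138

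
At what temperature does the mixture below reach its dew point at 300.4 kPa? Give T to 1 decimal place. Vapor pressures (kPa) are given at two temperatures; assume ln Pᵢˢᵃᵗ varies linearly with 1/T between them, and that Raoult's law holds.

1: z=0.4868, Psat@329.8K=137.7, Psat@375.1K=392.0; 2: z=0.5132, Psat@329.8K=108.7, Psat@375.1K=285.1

T = 370.5 K

Dew-point temperature: Σzᵢ·P/Pᵢˢᵃᵗ(T) = 1. Interpolate ln Pᵢˢᵃᵗ = aᵢ + bᵢ/T.
  T = 329.8 K: ΣzᵢP/Pᵢˢᵃᵗ = 2.4802
  T = 375.1 K: ΣzᵢP/Pᵢˢᵃᵗ = 0.9138
  T = 352.5 K: ΣzᵢP/Pᵢˢᵃᵗ = 1.4560
  T = 363.8 K: ΣzᵢP/Pᵢˢᵃᵗ = 1.1451
  T = 369.5 K: ΣzᵢP/Pᵢˢᵃᵗ = 1.0201
  T = 372.3 K: ΣzᵢP/Pᵢˢᵃᵗ = 0.9651
Interpolating between 369.5 K and 372.3 K gives T ≈ 370.5 K.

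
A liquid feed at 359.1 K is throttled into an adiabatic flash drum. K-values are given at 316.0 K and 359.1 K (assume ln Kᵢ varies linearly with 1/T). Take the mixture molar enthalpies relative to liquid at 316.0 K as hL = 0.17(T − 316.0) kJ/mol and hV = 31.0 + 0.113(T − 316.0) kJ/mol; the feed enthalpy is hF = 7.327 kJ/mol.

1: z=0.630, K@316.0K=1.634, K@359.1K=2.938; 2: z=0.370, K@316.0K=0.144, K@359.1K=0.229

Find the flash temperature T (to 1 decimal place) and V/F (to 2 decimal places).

T = 319.0 K, V/F = 0.22

Adiabatic flash: solve Rachford–Rice at each trial T, then check hF = ψ·hV(T) + (1−ψ)·hL(T).
  T = 316.0 K: K = (1.634, 0.144), RR gives ψ = 0.152, H_out = 4.724 kJ/mol
  T = 359.1 K: K = (2.938, 0.229), RR gives ψ = 0.626, H_out = 25.201 kJ/mol
  T = 337.6 K: K = (2.234, 0.184), RR gives ψ = 0.473, H_out = 17.741 kJ/mol
  T = 326.8 K: K = (1.920, 0.164), RR gives ψ = 0.351, H_out = 12.510 kJ/mol
  T = 321.4 K: K = (1.774, 0.154), RR gives ψ = 0.266, H_out = 9.090 kJ/mol
  T = 318.7 K: K = (1.703, 0.149), RR gives ψ = 0.214, H_out = 7.056 kJ/mol
  T = 320.0 K: K = (1.737, 0.151), RR gives ψ = 0.240, H_out = 8.068 kJ/mol
Linear interpolation between T = 318.7 (H_out = 7.056) and T = 320.0 (H_out = 8.068) on hF = 7.327 gives T ≈ 319.0 K, at which ψ = 0.22.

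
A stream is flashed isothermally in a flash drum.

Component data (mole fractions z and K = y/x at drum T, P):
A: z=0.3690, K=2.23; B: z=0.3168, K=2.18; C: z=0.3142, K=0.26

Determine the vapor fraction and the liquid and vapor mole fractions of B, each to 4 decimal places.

Newton–Raphson from ψ = 0.39:
  ψ = 0.3900: g = 0.23591, g' = -0.8018 → ψ = 0.6842
  ψ = 0.6842: g = -0.01768, g' = -1.0056 → ψ = 0.6666
  ψ = 0.6666: g = -0.00026, g' = -0.9769 → ψ = 0.6664
Converged at ψ = 0.6664.
Compositions from xᵢ = zᵢ/(1+ψ(Kᵢ−1)), yᵢ = Kᵢxᵢ:
  A: x = 0.2028, y = 0.4522
  B: x = 0.1773, y = 0.3866
  C: x = 0.6199, y = 0.1612

ψ = 0.6664, x_B = 0.1773, y_B = 0.3866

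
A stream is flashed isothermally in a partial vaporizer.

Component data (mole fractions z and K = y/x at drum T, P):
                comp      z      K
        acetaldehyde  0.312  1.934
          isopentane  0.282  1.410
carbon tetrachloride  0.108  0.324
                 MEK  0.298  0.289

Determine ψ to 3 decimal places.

ψ = 0.241

Rachford–Rice: g(ψ) = Σ zᵢ(Kᵢ−1)/(1+ψ(Kᵢ−1)) = 0.
g(0) = ΣzᵢKᵢ − 1 = 0.122 and g(1) = 1 − Σzᵢ/Kᵢ = -0.726, so a root lies in (0, 1).
Iterate (Newton) starting at ψ = 0.4:
  ψ = 0.400: g = -0.0847, g' = -0.566 → ψ = 0.250
  ψ = 0.250: g = -0.0046, g' = -0.512 → ψ = 0.241
Converged at ψ = 0.241.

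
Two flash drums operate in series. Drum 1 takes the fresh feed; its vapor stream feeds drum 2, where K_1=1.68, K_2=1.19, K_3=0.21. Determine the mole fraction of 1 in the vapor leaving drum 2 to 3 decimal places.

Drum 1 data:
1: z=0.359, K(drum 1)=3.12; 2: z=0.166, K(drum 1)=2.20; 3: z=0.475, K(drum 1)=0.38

y_1 (drum 2) = 0.677

Drum 1:
Let ψ₁ = V/F and solve Σ zᵢ(Kᵢ−1)/(1+ψ₁(Kᵢ−1)) = 0.
Check two-phase: ΣzᵢKᵢ = 1.666 > 1 and Σzᵢ/Kᵢ = 1.441 > 1, so g(0) = 0.666 > 0 and g(1) = -0.441 < 0.
Newton–Raphson from ψ₁ = 0.52:
  ψ₁ = 0.520: g = 0.0500, g' = -0.853 → ψ₁ = 0.579
Converged at ψ₁ = 0.579.
Drum-1 compositions:
  1: x = 0.161, y = 0.503
  2: x = 0.098, y = 0.216
  3: x = 0.741, y = 0.282
Drum-2 feed = drum-1 vapor: z₂ = (0.5030, 0.2155, 0.2815).
Drum 2:
Let ψ₂ = V/F and solve Σ zᵢ(Kᵢ−1)/(1+ψ₂(Kᵢ−1)) = 0.
g(0) = ΣzᵢKᵢ − 1 = 0.161 and g(1) = 1 − Σzᵢ/Kᵢ = -0.821, so a root lies in (0, 1).
Iterate (Newton) starting at ψ₂ = 0.5:
  ψ₂ = 0.500: g = -0.0750, g' = -0.616 → ψ₂ = 0.378
  ψ₂ = 0.378: g = -0.0070, g' = -0.511 → ψ₂ = 0.365
Converged at ψ₂ = 0.365.
  1: x = 0.403, y = 0.677
  2: x = 0.202, y = 0.240
  3: x = 0.395, y = 0.083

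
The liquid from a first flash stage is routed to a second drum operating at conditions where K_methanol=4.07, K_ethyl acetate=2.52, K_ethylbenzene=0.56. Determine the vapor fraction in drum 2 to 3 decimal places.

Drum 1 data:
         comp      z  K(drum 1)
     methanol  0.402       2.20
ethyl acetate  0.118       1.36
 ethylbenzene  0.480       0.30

V/F (drum 2) = 0.715

Drum 1:
Let ψ₁ = V/F and solve Σ zᵢ(Kᵢ−1)/(1+ψ₁(Kᵢ−1)) = 0.
Check two-phase: ΣzᵢKᵢ = 1.189 > 1 and Σzᵢ/Kᵢ = 1.869 > 1, so g(0) = 0.189 > 0 and g(1) = -0.869 < 0.
Newton–Raphson from ψ₁ = 0.5:
  ψ₁ = 0.500: g = -0.1794, g' = -0.794 → ψ₁ = 0.274
  ψ₁ = 0.274: g = -0.0140, g' = -0.701 → ψ₁ = 0.254
Converged at ψ₁ = 0.254.
Drum-1 compositions:
  methanol: x = 0.308, y = 0.678
  ethyl acetate: x = 0.108, y = 0.147
  ethylbenzene: x = 0.584, y = 0.175
Drum-2 feed = drum-1 liquid: z₂ = (0.3081, 0.1081, 0.5838).
Drum 2:
Iterate (Newton) starting at ψ₂ = 0.5:
  ψ₂ = 0.500: g = 0.1372, g' = -0.718 → ψ₂ = 0.691
  ψ₂ = 0.691: g = 0.0141, g' = -0.591 → ψ₂ = 0.715
Converged at ψ₂ = 0.715.
  methanol: x = 0.096, y = 0.392
  ethyl acetate: x = 0.052, y = 0.131
  ethylbenzene: x = 0.852, y = 0.477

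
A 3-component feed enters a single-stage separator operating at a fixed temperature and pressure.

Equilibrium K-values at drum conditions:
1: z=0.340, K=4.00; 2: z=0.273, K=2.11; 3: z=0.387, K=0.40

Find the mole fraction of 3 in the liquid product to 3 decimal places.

x_3 = 0.758

Rachford–Rice: g(ψ) = Σ zᵢ(Kᵢ−1)/(1+ψ(Kᵢ−1)) = 0.
Feasibility: ΣzᵢKᵢ = 2.091, Σzᵢ/Kᵢ = 1.182 — both > 1, two phases present.
Newton iteration, ψ⁰ = 0.4:
  ψ = 0.400: g = 0.3680, g' = -1.035 → ψ = 0.756
  ψ = 0.756: g = 0.0523, g' = -0.852 → ψ = 0.817
  ψ = 0.817: g = -0.0009, g' = -0.885 → ψ = 0.816
Converged at ψ = 0.816.
Compositions from xᵢ = zᵢ/(1+ψ(Kᵢ−1)), yᵢ = Kᵢxᵢ:
  1: x = 0.099, y = 0.394
  2: x = 0.143, y = 0.302
  3: x = 0.758, y = 0.303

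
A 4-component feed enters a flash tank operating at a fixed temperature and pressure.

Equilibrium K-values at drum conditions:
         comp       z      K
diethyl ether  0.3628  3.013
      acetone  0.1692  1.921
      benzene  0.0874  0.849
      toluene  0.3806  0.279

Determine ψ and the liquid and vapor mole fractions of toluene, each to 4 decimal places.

ψ = 0.5296, x_toluene = 0.6157, y_toluene = 0.1718

Let ψ = V/F and solve Σ zᵢ(Kᵢ−1)/(1+ψ(Kᵢ−1)) = 0.
Feasibility: ΣzᵢKᵢ = 1.5985, Σzᵢ/Kᵢ = 1.6756 — both > 1, two phases present.
Newton iteration, ψ⁰ = 0.5:
  ψ = 0.5000: g = 0.02729, g' = -0.9186 → ψ = 0.5297
  ψ = 0.5297: g = -0.00015, g' = -0.9294 → ψ = 0.5296
Converged at ψ = 0.5296.
Compositions from xᵢ = zᵢ/(1+ψ(Kᵢ−1)), yᵢ = Kᵢxᵢ:
  diethyl ether: x = 0.1756, y = 0.5291
  acetone: x = 0.1137, y = 0.2185
  benzene: x = 0.0950, y = 0.0807
  toluene: x = 0.6157, y = 0.1718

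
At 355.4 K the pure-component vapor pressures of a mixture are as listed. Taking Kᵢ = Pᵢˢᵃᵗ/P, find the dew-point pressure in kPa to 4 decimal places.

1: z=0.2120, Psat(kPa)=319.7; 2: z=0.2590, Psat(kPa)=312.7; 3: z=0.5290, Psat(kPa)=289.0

Pdew = 301.0379 kPa

At the dew point ψ → 1, so Σzᵢ/Kᵢ = 1 with Kᵢ = Pᵢˢᵃᵗ/P ⇒ 1/P = Σzᵢ/Pᵢˢᵃᵗ.
1/P = 0.2120/319.7 + 0.2590/312.7 + 0.5290/289.0 = 0.0033218 ⇒ P = 301.0379 kPa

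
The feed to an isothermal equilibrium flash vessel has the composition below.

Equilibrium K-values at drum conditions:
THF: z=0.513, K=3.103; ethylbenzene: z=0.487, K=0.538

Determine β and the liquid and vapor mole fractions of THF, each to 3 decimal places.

β = 0.879, x_THF = 0.180, y_THF = 0.559

Rachford–Rice: g(β) = Σ zᵢ(Kᵢ−1)/(1+β(Kᵢ−1)) = 0.
Check two-phase: ΣzᵢKᵢ = 1.854 > 1 and Σzᵢ/Kᵢ = 1.071 > 1, so g(0) = 0.854 > 0 and g(1) = -0.071 < 0.
Binary case is linear: z₁(K₁−1)(1+β(K₂−1)) + z₂(K₂−1)(1+β(K₁−1)) = 0
⇒ β = [z₁(K₁−1)+z₂(K₂−1)] / [−(K₁−1)(K₂−1)] = 0.8538/0.9716 = 0.879
Compositions from xᵢ = zᵢ/(1+β(Kᵢ−1)), yᵢ = Kᵢxᵢ:
  THF: x = 0.180, y = 0.559
  ethylbenzene: x = 0.820, y = 0.441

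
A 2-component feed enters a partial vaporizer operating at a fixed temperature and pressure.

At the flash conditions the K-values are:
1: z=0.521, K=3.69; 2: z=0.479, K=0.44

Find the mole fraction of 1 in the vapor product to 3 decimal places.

y_1 = 0.636

Material balance + equilibrium reduce to Σ zᵢ(Kᵢ−1)/(1+ψ(Kᵢ−1)) = 0.
Feasibility: ΣzᵢKᵢ = 2.133, Σzᵢ/Kᵢ = 1.230 — both > 1, two phases present.
Newton–Raphson from ψ = 0.5:
  ψ = 0.500: g = 0.2251, g' = -0.975 → ψ = 0.731
  ψ = 0.731: g = 0.0185, g' = -0.859 → ψ = 0.752
Converged at ψ = 0.752.
Compositions from xᵢ = zᵢ/(1+ψ(Kᵢ−1)), yᵢ = Kᵢxᵢ:
  1: x = 0.172, y = 0.636
  2: x = 0.828, y = 0.364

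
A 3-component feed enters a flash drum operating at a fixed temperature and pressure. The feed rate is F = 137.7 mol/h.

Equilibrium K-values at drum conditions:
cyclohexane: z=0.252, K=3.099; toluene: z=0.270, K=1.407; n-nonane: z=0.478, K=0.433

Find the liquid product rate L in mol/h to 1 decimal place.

L = 75.5 mol/h

Newton iteration, V/F⁰ = 0.5:
  V/F = 0.500: g = -0.0289, g' = -0.595 → V/F = 0.451
  V/F = 0.451: g = 0.0002, g' = -0.602 → V/F = 0.452
Converged at V/F = 0.452.
Then V = V/F·F = 0.4517·137.7 = 62.2 mol/h and L = F − V = 75.5 mol/h.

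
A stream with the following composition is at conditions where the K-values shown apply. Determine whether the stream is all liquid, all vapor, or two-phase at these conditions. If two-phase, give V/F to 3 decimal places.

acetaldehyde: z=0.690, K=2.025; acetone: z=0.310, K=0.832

ΣzᵢKᵢ = 1.655; Σzᵢ/Kᵢ = 0.713.
Since Σzᵢ/Kᵢ < 1 the mixture is above its dew point — single vapor phase.

all vapor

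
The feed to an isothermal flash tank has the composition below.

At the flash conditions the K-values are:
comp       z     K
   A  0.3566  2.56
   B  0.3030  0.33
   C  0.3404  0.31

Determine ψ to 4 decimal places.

Newton–Raphson from ψ = 0.5:
  ψ = 0.5000: g = -0.35134, g' = -0.9592 → ψ = 0.1337
  ψ = 0.1337: g = -0.02146, g' = -0.9549 → ψ = 0.1112
  ψ = 0.1112: g = 0.00026, g' = -0.9791 → ψ = 0.1115
Converged at ψ = 0.1115.

ψ = 0.1115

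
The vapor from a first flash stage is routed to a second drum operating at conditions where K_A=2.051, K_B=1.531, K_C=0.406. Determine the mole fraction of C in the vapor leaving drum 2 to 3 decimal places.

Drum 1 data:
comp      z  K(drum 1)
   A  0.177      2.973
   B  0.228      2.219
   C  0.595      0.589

y_C (drum 2) = 0.227

Drum 1:
Material balance + equilibrium reduce to Σ zᵢ(Kᵢ−1)/(1+ψ₁(Kᵢ−1)) = 0.
g(0) = ΣzᵢKᵢ − 1 = 0.383 and g(1) = 1 − Σzᵢ/Kᵢ = -0.172, so a root lies in (0, 1).
Iterate (Newton) starting at ψ₁ = 0.5:
  ψ₁ = 0.500: g = 0.0407, g' = -0.465 → ψ₁ = 0.588
  ψ₁ = 0.588: g = 0.0013, g' = -0.437 → ψ₁ = 0.590
Converged at ψ₁ = 0.590.
Drum-1 compositions:
  A: x = 0.082, y = 0.243
  B: x = 0.133, y = 0.294
  C: x = 0.786, y = 0.463
Drum-2 feed = drum-1 vapor: z₂ = (0.2431, 0.2942, 0.4628).
Drum 2:
Let ψ₂ = V/F and solve Σ zᵢ(Kᵢ−1)/(1+ψ₂(Kᵢ−1)) = 0.
Feasibility: ΣzᵢKᵢ = 1.137, Σzᵢ/Kᵢ = 1.450 — both > 1, two phases present.
Iterate (Newton) starting at ψ₂ = 0.5:
  ψ₂ = 0.500: g = -0.1001, g' = -0.498 → ψ₂ = 0.299
  ψ₂ = 0.299: g = -0.0050, g' = -0.459 → ψ₂ = 0.288
Converged at ψ₂ = 0.288.
  A: x = 0.187, y = 0.383
  B: x = 0.255, y = 0.391
  C: x = 0.558, y = 0.227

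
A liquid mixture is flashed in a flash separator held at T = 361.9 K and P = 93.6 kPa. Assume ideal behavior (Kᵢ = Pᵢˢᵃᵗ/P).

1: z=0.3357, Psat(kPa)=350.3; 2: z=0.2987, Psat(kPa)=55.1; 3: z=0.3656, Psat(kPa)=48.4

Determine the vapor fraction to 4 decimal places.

ψ = 0.5012

Raoult's law: Kᵢ = Pᵢˢᵃᵗ/P = Pᵢˢᵃᵗ/93.6.
  K_1 = 350.3/93.6 = 3.742521, K_2 = 55.1/93.6 = 0.588675, K_3 = 48.4/93.6 = 0.517094
Let ψ = V/F and solve Σ zᵢ(Kᵢ−1)/(1+ψ(Kᵢ−1)) = 0.
Feasibility: ΣzᵢKᵢ = 1.6213, Σzᵢ/Kᵢ = 1.3041 — both > 1, two phases present.
Newton iteration, ψ⁰ = 0.38:
  ψ = 0.3800: g = 0.08898, g' = -0.8043 → ψ = 0.4906
  ψ = 0.4906: g = 0.00722, g' = -0.6847 → ψ = 0.5012
Converged at ψ = 0.5012.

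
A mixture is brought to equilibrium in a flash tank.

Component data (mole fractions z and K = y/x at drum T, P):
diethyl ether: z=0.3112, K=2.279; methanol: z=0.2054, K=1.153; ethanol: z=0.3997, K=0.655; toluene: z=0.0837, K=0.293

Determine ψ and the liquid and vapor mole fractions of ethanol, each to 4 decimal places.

Material balance + equilibrium reduce to Σ zᵢ(Kᵢ−1)/(1+ψ(Kᵢ−1)) = 0.
Feasibility: ΣzᵢKᵢ = 1.2324, Σzᵢ/Kᵢ = 1.2106 — both > 1, two phases present.
Iterate (Newton) starting at ψ = 0.39:
  ψ = 0.3900: g = 0.05418, g' = -0.3742 → ψ = 0.5348
  ψ = 0.5348: g = 0.00116, g' = -0.3633 → ψ = 0.5380
Converged at ψ = 0.5380.
Compositions from xᵢ = zᵢ/(1+ψ(Kᵢ−1)), yᵢ = Kᵢxᵢ:
  diethyl ether: x = 0.1844, y = 0.4201
  methanol: x = 0.1898, y = 0.2188
  ethanol: x = 0.4908, y = 0.3215
  toluene: x = 0.1351, y = 0.0396

ψ = 0.5380, x_ethanol = 0.4908, y_ethanol = 0.3215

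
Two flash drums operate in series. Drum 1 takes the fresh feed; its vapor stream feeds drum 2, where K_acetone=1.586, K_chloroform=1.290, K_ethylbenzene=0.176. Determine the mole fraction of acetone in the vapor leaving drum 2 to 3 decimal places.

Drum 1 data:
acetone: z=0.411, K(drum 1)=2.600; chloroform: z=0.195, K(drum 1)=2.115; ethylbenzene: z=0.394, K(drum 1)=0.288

Drum 1:
Rachford–Rice: g(ψ₁) = Σ zᵢ(Kᵢ−1)/(1+ψ₁(Kᵢ−1)) = 0.
Feasibility: ΣzᵢKᵢ = 1.594, Σzᵢ/Kᵢ = 1.618 — both > 1, two phases present.
Iterate (Newton) starting at ψ₁ = 0.64:
  ψ₁ = 0.640: g = -0.0636, g' = -1.014 → ψ₁ = 0.577
  ψ₁ = 0.577: g = -0.0021, g' = -0.950 → ψ₁ = 0.575
Converged at ψ₁ = 0.575.
Drum-1 compositions:
  acetone: x = 0.214, y = 0.557
  chloroform: x = 0.119, y = 0.251
  ethylbenzene: x = 0.667, y = 0.192
Drum-2 feed = drum-1 vapor: z₂ = (0.5566, 0.2513, 0.1921).
Drum 2:
Rachford–Rice: g(ψ₂) = Σ zᵢ(Kᵢ−1)/(1+ψ₂(Kᵢ−1)) = 0.
g(0) = ΣzᵢKᵢ − 1 = 0.241 and g(1) = 1 − Σzᵢ/Kᵢ = -0.637, so a root lies in (0, 1).
Newton–Raphson from ψ₂ = 0.5:
  ψ₂ = 0.500: g = 0.0466, g' = -0.508 → ψ₂ = 0.592
  ψ₂ = 0.592: g = -0.0047, g' = -0.618 → ψ₂ = 0.584
Converged at ψ₂ = 0.584.
  acetone: x = 0.415, y = 0.658
  chloroform: x = 0.215, y = 0.277
  ethylbenzene: x = 0.370, y = 0.065

y_acetone (drum 2) = 0.658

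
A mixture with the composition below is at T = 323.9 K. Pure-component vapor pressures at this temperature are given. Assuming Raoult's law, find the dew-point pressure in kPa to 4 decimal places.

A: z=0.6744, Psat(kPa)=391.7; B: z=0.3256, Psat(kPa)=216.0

Pdew = 309.6806 kPa

At the dew point ψ → 1, so Σzᵢ/Kᵢ = 1 with Kᵢ = Pᵢˢᵃᵗ/P ⇒ 1/P = Σzᵢ/Pᵢˢᵃᵗ.
1/P = 0.6744/391.7 + 0.3256/216.0 = 0.0032291 ⇒ P = 309.6806 kPa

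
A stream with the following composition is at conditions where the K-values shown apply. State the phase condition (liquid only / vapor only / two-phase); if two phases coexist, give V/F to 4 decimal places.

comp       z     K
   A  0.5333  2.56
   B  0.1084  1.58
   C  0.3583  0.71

ΣzᵢKᵢ = 1.7909; Σzᵢ/Kᵢ = 0.7816.
Since Σzᵢ/Kᵢ < 1 the mixture is above its dew point — single vapor phase.

vapor only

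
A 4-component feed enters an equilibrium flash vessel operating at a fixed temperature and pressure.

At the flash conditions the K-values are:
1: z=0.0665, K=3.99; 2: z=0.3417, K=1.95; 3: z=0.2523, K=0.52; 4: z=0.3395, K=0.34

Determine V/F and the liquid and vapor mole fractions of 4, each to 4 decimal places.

Material balance + equilibrium reduce to Σ zᵢ(Kᵢ−1)/(1+V/F(Kᵢ−1)) = 0.
Check two-phase: ΣzᵢKᵢ = 1.1783 > 1 and Σzᵢ/Kᵢ = 1.6756 > 1, so g(0) = 0.1783 > 0 and g(1) = -0.6756 < 0.
Newton iteration, V/F⁰ = 0.58:
  V/F = 0.5800: g = -0.24885, g' = -0.7076 → V/F = 0.2283
  V/F = 0.2283: g = -0.01490, g' = -0.6966 → V/F = 0.2069
  V/F = 0.2069: g = 0.00016, g' = -0.7123 → V/F = 0.2071
Converged at V/F = 0.2071.
Compositions from xᵢ = zᵢ/(1+V/F(Kᵢ−1)), yᵢ = Kᵢxᵢ:
  1: x = 0.0411, y = 0.1639
  2: x = 0.2855, y = 0.5568
  3: x = 0.2802, y = 0.1457
  4: x = 0.3933, y = 0.1337

V/F = 0.2071, x_4 = 0.3933, y_4 = 0.1337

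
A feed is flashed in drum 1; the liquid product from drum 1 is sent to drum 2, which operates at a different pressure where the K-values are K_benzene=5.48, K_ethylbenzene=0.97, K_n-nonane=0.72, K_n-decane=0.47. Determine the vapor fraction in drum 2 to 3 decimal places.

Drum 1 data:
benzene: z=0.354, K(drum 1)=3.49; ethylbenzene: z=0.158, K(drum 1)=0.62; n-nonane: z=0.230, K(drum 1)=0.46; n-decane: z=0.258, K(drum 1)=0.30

Drum 1:
Iterate (Newton) starting at ψ₁ = 0.5:
  ψ₁ = 0.500: g = -0.1295, g' = -0.895 → ψ₁ = 0.355
  ψ₁ = 0.355: g = 0.0041, g' = -0.975 → ψ₁ = 0.360
Converged at ψ₁ = 0.360.
Drum-1 compositions:
  benzene: x = 0.187, y = 0.652
  ethylbenzene: x = 0.183, y = 0.113
  n-nonane: x = 0.285, y = 0.131
  n-decane: x = 0.345, y = 0.103
Drum-2 feed = drum-1 liquid: z₂ = (0.1868, 0.1830, 0.2854, 0.3448).
Drum 2:
Material balance + equilibrium reduce to Σ zᵢ(Kᵢ−1)/(1+ψ₂(Kᵢ−1)) = 0.
g(0) = ΣzᵢKᵢ − 1 = 0.569 and g(1) = 1 − Σzᵢ/Kᵢ = -0.353, so a root lies in (0, 1).
Iterate (Newton) starting at ψ₂ = 0.5:
  ψ₂ = 0.500: g = -0.0889, g' = -0.567 → ψ₂ = 0.343
  ψ₂ = 0.343: g = 0.0124, g' = -0.754 → ψ₂ = 0.360
Converged at ψ₂ = 0.360.
  benzene: x = 0.071, y = 0.392
  ethylbenzene: x = 0.185, y = 0.179
  n-nonane: x = 0.317, y = 0.229
  n-decane: x = 0.426, y = 0.200

V/F (drum 2) = 0.360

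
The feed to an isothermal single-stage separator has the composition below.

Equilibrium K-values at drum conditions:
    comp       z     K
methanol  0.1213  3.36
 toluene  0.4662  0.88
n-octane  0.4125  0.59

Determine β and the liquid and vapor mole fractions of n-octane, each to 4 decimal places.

β = 0.0974, x_n-octane = 0.4297, y_n-octane = 0.2535

Material balance + equilibrium reduce to Σ zᵢ(Kᵢ−1)/(1+β(Kᵢ−1)) = 0.
Feasibility: ΣzᵢKᵢ = 1.0612, Σzᵢ/Kᵢ = 1.2650 — both > 1, two phases present.
Iterate (Newton) starting at β = 0.61:
  β = 0.6100: g = -0.16855, g' = -0.2446 → β = 0.0000
  β = 0.0000: g = 0.06120, g' = -0.7516 → β = 0.0814
  β = 0.0814: g = 0.00867, g' = -0.5564 → β = 0.0970
  β = 0.0970: g = 0.00021, g' = -0.5294 → β = 0.0974
Converged at β = 0.0974.
Compositions from xᵢ = zᵢ/(1+β(Kᵢ−1)), yᵢ = Kᵢxᵢ:
  methanol: x = 0.0986, y = 0.3314
  toluene: x = 0.4717, y = 0.4151
  n-octane: x = 0.4297, y = 0.2535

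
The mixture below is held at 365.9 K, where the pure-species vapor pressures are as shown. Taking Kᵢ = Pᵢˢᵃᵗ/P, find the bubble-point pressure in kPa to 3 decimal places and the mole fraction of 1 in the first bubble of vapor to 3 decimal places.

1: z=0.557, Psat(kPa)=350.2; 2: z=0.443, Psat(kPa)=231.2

Pbub = 297.483 kPa, y_1 = 0.656

At the bubble point ψ → 0, so ΣzᵢKᵢ = 1 with Kᵢ = Pᵢˢᵃᵗ/P ⇒ P = ΣzᵢPᵢˢᵃᵗ.
P = 0.557·350.2 + 0.443·231.2 = 297.483 kPa
yᵢ = zᵢPᵢˢᵃᵗ/P ⇒ y_1 = 0.557·350.2/297.483 = 0.656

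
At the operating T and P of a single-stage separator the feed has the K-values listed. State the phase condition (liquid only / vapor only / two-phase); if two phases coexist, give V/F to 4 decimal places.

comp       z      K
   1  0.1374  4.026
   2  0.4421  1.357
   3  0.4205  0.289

ΣzᵢKᵢ = 1.2746; Σzᵢ/Kᵢ = 1.8149.
Both exceed 1, so a two-phase solution exists.
Material balance + equilibrium reduce to Σ zᵢ(Kᵢ−1)/(1+ψ(Kᵢ−1)) = 0.
Iterate (Newton) starting at ψ = 0.5:
  ψ = 0.5000: g = -0.16451, g' = -0.7515 → ψ = 0.2811
  ψ = 0.2811: g = -0.00555, g' = -0.7459 → ψ = 0.2737
Converged at ψ = 0.2737.

two-phase, V/F = 0.2737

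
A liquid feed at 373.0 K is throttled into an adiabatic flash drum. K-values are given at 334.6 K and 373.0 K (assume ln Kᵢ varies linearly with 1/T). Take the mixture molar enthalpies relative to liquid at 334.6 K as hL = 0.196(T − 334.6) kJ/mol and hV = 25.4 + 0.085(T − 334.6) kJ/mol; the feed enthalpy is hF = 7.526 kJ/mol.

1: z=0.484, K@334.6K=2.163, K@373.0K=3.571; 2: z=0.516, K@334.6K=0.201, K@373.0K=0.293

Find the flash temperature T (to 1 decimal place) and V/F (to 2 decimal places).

T = 341.8 K, V/F = 0.25

Adiabatic flash: solve Rachford–Rice at each trial T, then check hF = ψ·hV(T) + (1−ψ)·hL(T).
  T = 334.6 K: K = (2.163, 0.201), RR gives ψ = 0.162, H_out = 4.117 kJ/mol
  T = 373.0 K: K = (3.571, 0.293), RR gives ψ = 0.484, H_out = 17.755 kJ/mol
  T = 353.8 K: K = (2.817, 0.245), RR gives ψ = 0.357, H_out = 12.076 kJ/mol
  T = 344.2 K: K = (2.478, 0.223), RR gives ψ = 0.273, H_out = 8.535 kJ/mol
  T = 339.4 K: K = (2.317, 0.212), RR gives ψ = 0.222, H_out = 6.467 kJ/mol
  T = 341.8 K: K = (2.397, 0.217), RR gives ψ = 0.249, H_out = 7.531 kJ/mol
Linear interpolation between T = 339.4 (H_out = 6.467) and T = 341.8 (H_out = 7.531) on hF = 7.526 gives T ≈ 341.8 K, at which ψ = 0.25.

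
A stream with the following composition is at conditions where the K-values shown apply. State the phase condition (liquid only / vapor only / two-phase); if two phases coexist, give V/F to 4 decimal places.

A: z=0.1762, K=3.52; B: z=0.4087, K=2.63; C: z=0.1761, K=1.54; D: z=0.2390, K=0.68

ΣzᵢKᵢ = 2.1288; Σzᵢ/Kᵢ = 0.6713.
Since Σzᵢ/Kᵢ < 1 the mixture is above its dew point — single vapor phase.

vapor only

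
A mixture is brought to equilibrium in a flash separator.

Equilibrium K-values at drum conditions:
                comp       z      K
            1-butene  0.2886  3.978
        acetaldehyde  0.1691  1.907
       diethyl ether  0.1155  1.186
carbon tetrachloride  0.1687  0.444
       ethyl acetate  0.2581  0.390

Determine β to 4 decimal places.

β = 0.6509

Material balance + equilibrium reduce to Σ zᵢ(Kᵢ−1)/(1+β(Kᵢ−1)) = 0.
Check two-phase: ΣzᵢKᵢ = 1.7831 > 1 and Σzᵢ/Kᵢ = 1.3004 > 1, so g(0) = 0.7831 > 0 and g(1) = -0.3004 < 0.
Iterate (Newton) starting at β = 0.39:
  β = 0.3900: g = 0.20460, g' = -0.8776 → β = 0.6231
  β = 0.6231: g = 0.02070, g' = -0.7459 → β = 0.6509
Converged at β = 0.6509.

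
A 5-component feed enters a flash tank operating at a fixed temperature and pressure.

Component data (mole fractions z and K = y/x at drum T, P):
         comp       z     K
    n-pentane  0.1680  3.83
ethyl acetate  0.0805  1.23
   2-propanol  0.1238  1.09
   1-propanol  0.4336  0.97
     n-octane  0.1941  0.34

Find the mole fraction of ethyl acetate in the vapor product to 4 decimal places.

y_ethyl acetate = 0.0880

Newton–Raphson from β = 0.5:
  β = 0.5000: g = 0.01973, g' = -0.4238 → β = 0.5466
  β = 0.5466: g = 0.00014, g' = -0.4190 → β = 0.5469
Converged at β = 0.5469.
Compositions from xᵢ = zᵢ/(1+β(Kᵢ−1)), yᵢ = Kᵢxᵢ:
  n-pentane: x = 0.0659, y = 0.2526
  ethyl acetate: x = 0.0715, y = 0.0880
  2-propanol: x = 0.1180, y = 0.1286
  1-propanol: x = 0.4408, y = 0.4276
  n-octane: x = 0.3037, y = 0.1033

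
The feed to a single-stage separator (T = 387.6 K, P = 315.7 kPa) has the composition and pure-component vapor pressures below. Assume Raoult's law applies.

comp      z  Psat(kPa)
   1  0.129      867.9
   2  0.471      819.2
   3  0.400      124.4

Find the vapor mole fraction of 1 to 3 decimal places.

y_1 = 0.154

Raoult's law: Kᵢ = Pᵢˢᵃᵗ/P = Pᵢˢᵃᵗ/315.7.
  K_1 = 867.9/315.7 = 2.74913, K_2 = 819.2/315.7 = 2.59487, K_3 = 124.4/315.7 = 0.39404
Let ψ = V/F and solve Σ zᵢ(Kᵢ−1)/(1+ψ(Kᵢ−1)) = 0.
Feasibility: ΣzᵢKᵢ = 1.734, Σzᵢ/Kᵢ = 1.244 — both > 1, two phases present.
Newton–Raphson from ψ = 0.5:
  ψ = 0.500: g = 0.1905, g' = -0.785 → ψ = 0.743
  ψ = 0.743: g = 0.0014, g' = -0.811 → ψ = 0.744
Converged at ψ = 0.744.
Compositions from xᵢ = zᵢ/(1+ψ(Kᵢ−1)), yᵢ = Kᵢxᵢ:
  1: x = 0.056, y = 0.154
  2: x = 0.215, y = 0.559
  3: x = 0.729, y = 0.287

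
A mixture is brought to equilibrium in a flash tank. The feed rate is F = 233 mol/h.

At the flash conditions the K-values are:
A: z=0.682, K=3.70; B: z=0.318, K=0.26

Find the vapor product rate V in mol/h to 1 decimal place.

V = 187.3 mol/h

Newton iteration, ψ⁰ = 0.53:
  ψ = 0.530: g = 0.3703, g' = -1.313 → ψ = 0.812
  ψ = 0.812: g = -0.0129, g' = -1.581 → ψ = 0.804
Converged at ψ = 0.804.
Then V = ψ·F = 0.8038·233 = 187.3 mol/h and L = F − V = 45.7 mol/h.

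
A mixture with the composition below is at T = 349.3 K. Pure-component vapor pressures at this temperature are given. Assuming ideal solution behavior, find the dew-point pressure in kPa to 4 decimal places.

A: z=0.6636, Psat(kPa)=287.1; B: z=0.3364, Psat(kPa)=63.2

Pdew = 130.9899 kPa

At the dew point ψ → 1, so Σzᵢ/Kᵢ = 1 with Kᵢ = Pᵢˢᵃᵗ/P ⇒ 1/P = Σzᵢ/Pᵢˢᵃᵗ.
1/P = 0.6636/287.1 + 0.3364/63.2 = 0.0076342 ⇒ P = 130.9899 kPa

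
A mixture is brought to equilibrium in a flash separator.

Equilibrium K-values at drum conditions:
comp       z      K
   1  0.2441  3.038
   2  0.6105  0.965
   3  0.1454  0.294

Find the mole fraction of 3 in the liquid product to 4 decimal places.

x_3 = 0.2707

Rachford–Rice: g(ψ) = Σ zᵢ(Kᵢ−1)/(1+ψ(Kᵢ−1)) = 0.
Check two-phase: ΣzᵢKᵢ = 1.3735 > 1 and Σzᵢ/Kᵢ = 1.2075 > 1, so g(0) = 0.3735 > 0 and g(1) = -0.2075 < 0.
Newton iteration, ψ⁰ = 0.54:
  ψ = 0.5400: g = 0.04916, g' = -0.4199 → ψ = 0.6571
  ψ = 0.6571: g = -0.00067, g' = -0.4382 → ψ = 0.6555
Converged at ψ = 0.6555.
Compositions from xᵢ = zᵢ/(1+ψ(Kᵢ−1)), yᵢ = Kᵢxᵢ:
  1: x = 0.1045, y = 0.3175
  2: x = 0.6248, y = 0.6030
  3: x = 0.2707, y = 0.0796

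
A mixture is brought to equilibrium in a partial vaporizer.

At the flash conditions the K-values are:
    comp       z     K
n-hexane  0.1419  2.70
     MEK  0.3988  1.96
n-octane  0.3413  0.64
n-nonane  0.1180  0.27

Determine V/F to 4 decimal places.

Rachford–Rice: g(V/F) = Σ zᵢ(Kᵢ−1)/(1+V/F(Kᵢ−1)) = 0.
Feasibility: ΣzᵢKᵢ = 1.4151, Σzᵢ/Kᵢ = 1.2263 — both > 1, two phases present.
Newton iteration, V/F⁰ = 0.67:
  V/F = 0.6700: g = 0.01524, g' = -0.5435 → V/F = 0.6980
  V/F = 0.6980: g = -0.00019, g' = -0.5579 → V/F = 0.6977
Converged at V/F = 0.6977.

V/F = 0.6977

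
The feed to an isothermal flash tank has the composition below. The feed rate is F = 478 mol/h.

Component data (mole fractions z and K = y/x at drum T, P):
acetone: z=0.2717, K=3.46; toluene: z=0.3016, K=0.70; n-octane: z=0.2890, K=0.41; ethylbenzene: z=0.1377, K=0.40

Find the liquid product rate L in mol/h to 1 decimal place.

Rachford–Rice: g(β) = Σ zᵢ(Kᵢ−1)/(1+β(Kᵢ−1)) = 0.
Check two-phase: ΣzᵢKᵢ = 1.3248 > 1 and Σzᵢ/Kᵢ = 1.5585 > 1, so g(0) = 0.3248 > 0 and g(1) = -0.5585 < 0.
Newton–Raphson from β = 0.5:
  β = 0.5000: g = -0.16661, g' = -0.6718 → β = 0.2520
  β = 0.2520: g = 0.01711, g' = -0.8660 → β = 0.2717
  β = 0.2717: g = 0.00030, g' = -0.8363 → β = 0.2721
Converged at β = 0.2721.
Then V = β·F = 0.2721·478 = 130.1 mol/h and L = F − V = 347.9 mol/h.

L = 347.9 mol/h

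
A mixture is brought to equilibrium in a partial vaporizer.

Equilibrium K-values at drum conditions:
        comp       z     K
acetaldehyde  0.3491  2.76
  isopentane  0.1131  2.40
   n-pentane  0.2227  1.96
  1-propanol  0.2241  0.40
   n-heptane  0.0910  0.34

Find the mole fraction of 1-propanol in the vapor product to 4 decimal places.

Newton–Raphson from V/F = 0.33:
  V/F = 0.3300: g = 0.41490, g' = -0.8450 → V/F = 0.8210
  V/F = 0.8210: g = 0.04844, g' = -0.7953 → V/F = 0.8819
  V/F = 0.8819: g = -0.00189, g' = -0.8614 → V/F = 0.8797
Converged at V/F = 0.8797.
Compositions from xᵢ = zᵢ/(1+V/F(Kᵢ−1)), yᵢ = Kᵢxᵢ:
  acetaldehyde: x = 0.1370, y = 0.3781
  isopentane: x = 0.0507, y = 0.1216
  n-pentane: x = 0.1207, y = 0.2366
  1-propanol: x = 0.4746, y = 0.1898
  n-heptane: x = 0.2170, y = 0.0738

y_1-propanol = 0.1898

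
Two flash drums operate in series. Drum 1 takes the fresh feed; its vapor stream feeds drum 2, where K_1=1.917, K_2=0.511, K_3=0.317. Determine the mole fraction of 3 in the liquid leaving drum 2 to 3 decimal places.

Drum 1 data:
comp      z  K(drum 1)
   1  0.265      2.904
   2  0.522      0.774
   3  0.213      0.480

Drum 1:
Newton–Raphson from ψ₁ = 0.53:
  ψ₁ = 0.530: g = -0.0358, g' = -0.382 → ψ₁ = 0.436
  ψ₁ = 0.436: g = 0.0014, g' = -0.416 → ψ₁ = 0.440
Converged at ψ₁ = 0.440.
Drum-1 compositions:
  1: x = 0.144, y = 0.419
  2: x = 0.580, y = 0.449
  3: x = 0.276, y = 0.133
Drum-2 feed = drum-1 vapor: z₂ = (0.4188, 0.4486, 0.1326).
Drum 2:
Let ψ₂ = V/F and solve Σ zᵢ(Kᵢ−1)/(1+ψ₂(Kᵢ−1)) = 0.
Check two-phase: ΣzᵢKᵢ = 1.074 > 1 and Σzᵢ/Kᵢ = 1.515 > 1, so g(0) = 0.074 > 0 and g(1) = -0.515 < 0.
Newton–Raphson from ψ₂ = 0.68:
  ψ₂ = 0.680: g = -0.2612, g' = -0.590 → ψ₂ = 0.237
  ψ₂ = 0.237: g = -0.0408, g' = -0.463 → ψ₂ = 0.149
  ψ₂ = 0.149: g = 0.0004, g' = -0.474 → ψ₂ = 0.150
Converged at ψ₂ = 0.150.
  1: x = 0.368, y = 0.706
  2: x = 0.484, y = 0.247
  3: x = 0.148, y = 0.047

x_3 (drum 2) = 0.148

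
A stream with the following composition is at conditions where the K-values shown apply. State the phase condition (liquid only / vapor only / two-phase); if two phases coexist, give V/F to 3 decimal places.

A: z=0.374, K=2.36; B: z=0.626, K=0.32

ΣzᵢKᵢ = 1.083; Σzᵢ/Kᵢ = 2.115.
Both exceed 1, so a two-phase solution exists.
Binary case is linear: z₁(K₁−1)(1+ψ(K₂−1)) + z₂(K₂−1)(1+ψ(K₁−1)) = 0
⇒ ψ = [z₁(K₁−1)+z₂(K₂−1)] / [−(K₁−1)(K₂−1)] = 0.0830/0.9248 = 0.090

two-phase, V/F = 0.090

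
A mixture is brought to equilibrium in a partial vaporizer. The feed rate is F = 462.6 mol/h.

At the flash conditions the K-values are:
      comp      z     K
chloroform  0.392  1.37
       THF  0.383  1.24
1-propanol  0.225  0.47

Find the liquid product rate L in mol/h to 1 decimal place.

Material balance + equilibrium reduce to Σ zᵢ(Kᵢ−1)/(1+ψ(Kᵢ−1)) = 0.
Feasibility: ΣzᵢKᵢ = 1.118, Σzᵢ/Kᵢ = 1.074 — both > 1, two phases present.
Newton–Raphson from ψ = 0.55:
  ψ = 0.550: g = 0.0334, g' = -0.180 → ψ = 0.735
  ψ = 0.735: g = -0.0033, g' = -0.219 → ψ = 0.720
Converged at ψ = 0.720.
Then V = ψ·F = 0.7203·462.6 = 333.2 mol/h and L = F − V = 129.4 mol/h.

L = 129.4 mol/h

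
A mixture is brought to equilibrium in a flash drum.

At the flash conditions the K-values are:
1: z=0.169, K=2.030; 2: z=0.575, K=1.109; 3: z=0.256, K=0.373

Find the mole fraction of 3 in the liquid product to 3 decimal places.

x_3 = 0.312

Let β = V/F and solve Σ zᵢ(Kᵢ−1)/(1+β(Kᵢ−1)) = 0.
g(0) = ΣzᵢKᵢ − 1 = 0.076 and g(1) = 1 − Σzᵢ/Kᵢ = -0.288, so a root lies in (0, 1).
Newton–Raphson from β = 0.62:
  β = 0.620: g = -0.0977, g' = -0.342 → β = 0.335
  β = 0.335: g = -0.0132, g' = -0.267 → β = 0.285
Converged at β = 0.285.
Compositions from xᵢ = zᵢ/(1+β(Kᵢ−1)), yᵢ = Kᵢxᵢ:
  1: x = 0.131, y = 0.265
  2: x = 0.558, y = 0.618
  3: x = 0.312, y = 0.116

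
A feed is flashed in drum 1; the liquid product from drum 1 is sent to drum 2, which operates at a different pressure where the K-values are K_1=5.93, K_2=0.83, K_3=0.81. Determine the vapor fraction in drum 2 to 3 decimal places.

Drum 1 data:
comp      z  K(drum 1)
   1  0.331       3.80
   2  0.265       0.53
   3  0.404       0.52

V/F (drum 2) = 0.624

Drum 1:
Rachford–Rice: g(ψ₁) = Σ zᵢ(Kᵢ−1)/(1+ψ₁(Kᵢ−1)) = 0.
Check two-phase: ΣzᵢKᵢ = 1.608 > 1 and Σzᵢ/Kᵢ = 1.364 > 1, so g(0) = 0.608 > 0 and g(1) = -0.364 < 0.
Newton–Raphson from ψ₁ = 0.5:
  ψ₁ = 0.500: g = -0.0318, g' = -0.712 → ψ₁ = 0.455
  ψ₁ = 0.455: g = 0.0008, g' = -0.749 → ψ₁ = 0.456
Converged at ψ₁ = 0.456.
Drum-1 compositions:
  1: x = 0.145, y = 0.552
  2: x = 0.337, y = 0.179
  3: x = 0.517, y = 0.269
Drum-2 feed = drum-1 liquid: z₂ = (0.1453, 0.3374, 0.5173).
Drum 2:
Let ψ₂ = V/F and solve Σ zᵢ(Kᵢ−1)/(1+ψ₂(Kᵢ−1)) = 0.
g(0) = ΣzᵢKᵢ − 1 = 0.561 and g(1) = 1 − Σzᵢ/Kᵢ = -0.070, so a root lies in (0, 1).
Newton–Raphson from ψ₂ = 0.5:
  ψ₂ = 0.500: g = 0.0355, g' = -0.329 → ψ₂ = 0.608
  ψ₂ = 0.608: g = 0.0041, g' = -0.257 → ψ₂ = 0.624
Converged at ψ₂ = 0.624.
  1: x = 0.036, y = 0.211
  2: x = 0.377, y = 0.313
  3: x = 0.587, y = 0.475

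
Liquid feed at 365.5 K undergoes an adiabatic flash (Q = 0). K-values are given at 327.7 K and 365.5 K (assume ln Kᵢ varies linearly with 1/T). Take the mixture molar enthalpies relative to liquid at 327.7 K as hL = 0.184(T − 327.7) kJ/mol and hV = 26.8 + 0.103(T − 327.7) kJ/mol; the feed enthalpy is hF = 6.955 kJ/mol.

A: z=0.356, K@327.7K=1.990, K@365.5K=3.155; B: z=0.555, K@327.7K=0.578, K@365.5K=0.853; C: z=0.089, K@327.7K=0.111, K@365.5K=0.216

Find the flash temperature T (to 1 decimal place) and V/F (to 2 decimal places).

Adiabatic flash: solve Rachford–Rice at each trial T, then check hF = ψ·hV(T) + (1−ψ)·hL(T).
  T = 327.7 K: K = (1.990, 0.578, 0.111), RR gives ψ = 0.078, H_out = 2.089 kJ/mol
  T = 365.5 K: K = (3.155, 0.853, 0.216), RR gives ψ = 0.803, H_out = 26.021 kJ/mol
  T = 346.6 K: K = (2.537, 0.710, 0.158), RR gives ψ = 0.484, H_out = 15.696 kJ/mol
  T = 337.1 K: K = (2.253, 0.642, 0.133), RR gives ψ = 0.295, H_out = 9.403 kJ/mol
  T = 332.4 K: K = (2.119, 0.610, 0.122), RR gives ψ = 0.191, H_out = 5.923 kJ/mol
  T = 334.8 K: K = (2.187, 0.626, 0.127), RR gives ψ = 0.245, H_out = 7.738 kJ/mol
Linear interpolation between T = 332.4 (H_out = 5.923) and T = 334.8 (H_out = 7.738) on hF = 6.955 gives T ≈ 333.8 K, at which ψ = 0.22.

T = 333.8 K, V/F = 0.22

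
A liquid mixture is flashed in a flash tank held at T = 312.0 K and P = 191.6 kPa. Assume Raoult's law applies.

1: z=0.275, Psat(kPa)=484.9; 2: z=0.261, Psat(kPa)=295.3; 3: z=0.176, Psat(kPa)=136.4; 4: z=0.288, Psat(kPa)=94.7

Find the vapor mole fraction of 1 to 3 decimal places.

Raoult's law: Kᵢ = Pᵢˢᵃᵗ/P = Pᵢˢᵃᵗ/191.6.
  K_1 = 484.9/191.6 = 2.53079, K_2 = 295.3/191.6 = 1.54123, K_3 = 136.4/191.6 = 0.71190, K_4 = 94.7/191.6 = 0.49426
Newton iteration, V/F⁰ = 0.52:
  V/F = 0.520: g = 0.0874, g' = -0.402 → V/F = 0.737
  V/F = 0.737: g = 0.0021, g' = -0.392 → V/F = 0.743
Converged at V/F = 0.743.
Compositions from xᵢ = zᵢ/(1+V/F(Kᵢ−1)), yᵢ = Kᵢxᵢ:
  1: x = 0.129, y = 0.326
  2: x = 0.186, y = 0.287
  3: x = 0.224, y = 0.159
  4: x = 0.461, y = 0.228

y_1 = 0.326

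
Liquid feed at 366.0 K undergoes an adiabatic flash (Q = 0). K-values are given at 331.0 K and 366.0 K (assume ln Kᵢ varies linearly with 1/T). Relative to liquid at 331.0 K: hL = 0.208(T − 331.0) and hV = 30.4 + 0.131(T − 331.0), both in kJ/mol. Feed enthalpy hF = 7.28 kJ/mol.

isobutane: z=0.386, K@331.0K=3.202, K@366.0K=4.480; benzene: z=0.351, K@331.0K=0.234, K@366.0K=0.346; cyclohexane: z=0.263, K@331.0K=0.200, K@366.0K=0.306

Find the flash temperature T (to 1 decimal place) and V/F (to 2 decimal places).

T = 332.9 K, V/F = 0.23

Adiabatic flash: solve Rachford–Rice at each trial T, then check hF = ψ·hV(T) + (1−ψ)·hL(T).
  T = 331.0 K: K = (3.202, 0.234, 0.200), RR gives ψ = 0.216, H_out = 6.555 kJ/mol
  T = 366.0 K: K = (4.480, 0.346, 0.306), RR gives ψ = 0.399, H_out = 18.321 kJ/mol
  T = 348.5 K: K = (3.820, 0.287, 0.250), RR gives ψ = 0.312, H_out = 12.701 kJ/mol
  T = 339.8 K: K = (3.507, 0.260, 0.224), RR gives ψ = 0.266, H_out = 9.741 kJ/mol
  T = 335.4 K: K = (3.353, 0.247, 0.212), RR gives ψ = 0.242, H_out = 8.177 kJ/mol
  T = 333.2 K: K = (3.277, 0.240, 0.206), RR gives ψ = 0.229, H_out = 7.374 kJ/mol
Linear interpolation between T = 331.0 (H_out = 6.555) and T = 333.2 (H_out = 7.374) on hF = 7.28 gives T ≈ 332.9 K, at which ψ = 0.23.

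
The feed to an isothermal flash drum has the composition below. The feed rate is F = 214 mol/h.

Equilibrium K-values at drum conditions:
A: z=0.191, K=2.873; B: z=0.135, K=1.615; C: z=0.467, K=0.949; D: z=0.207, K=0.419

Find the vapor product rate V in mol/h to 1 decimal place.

V = 140.8 mol/h

Rachford–Rice: g(V/F) = Σ zᵢ(Kᵢ−1)/(1+V/F(Kᵢ−1)) = 0.
Check two-phase: ΣzᵢKᵢ = 1.297 > 1 and Σzᵢ/Kᵢ = 1.136 > 1, so g(0) = 0.297 > 0 and g(1) = -0.136 < 0.
Newton iteration, V/F⁰ = 0.45:
  V/F = 0.450: g = 0.0719, g' = -0.358 → V/F = 0.651
  V/F = 0.651: g = 0.0024, g' = -0.344 → V/F = 0.658
Converged at V/F = 0.658.
Then V = V/F·F = 0.6580·214 = 140.8 mol/h and L = F − V = 73.2 mol/h.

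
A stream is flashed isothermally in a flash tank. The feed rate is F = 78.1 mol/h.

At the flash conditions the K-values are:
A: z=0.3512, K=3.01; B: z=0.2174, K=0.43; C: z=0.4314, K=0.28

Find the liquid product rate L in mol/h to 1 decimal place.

Newton–Raphson from ψ = 0.34:
  ψ = 0.3400: g = -0.14566, g' = -1.0015 → ψ = 0.1946
  ψ = 0.1946: g = 0.00689, g' = -1.1250 → ψ = 0.2007
Converged at ψ = 0.2007.
Then V = ψ·F = 0.2007·78.1 = 15.7 mol/h and L = F − V = 62.4 mol/h.

L = 62.4 mol/h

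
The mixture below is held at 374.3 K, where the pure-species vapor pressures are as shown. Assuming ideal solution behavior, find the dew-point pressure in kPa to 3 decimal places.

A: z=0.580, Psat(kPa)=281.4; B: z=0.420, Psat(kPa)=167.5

Pdew = 218.886 kPa

At the dew point ψ → 1, so Σzᵢ/Kᵢ = 1 with Kᵢ = Pᵢˢᵃᵗ/P ⇒ 1/P = Σzᵢ/Pᵢˢᵃᵗ.
1/P = 0.580/281.4 + 0.420/167.5 = 0.004569 ⇒ P = 218.886 kPa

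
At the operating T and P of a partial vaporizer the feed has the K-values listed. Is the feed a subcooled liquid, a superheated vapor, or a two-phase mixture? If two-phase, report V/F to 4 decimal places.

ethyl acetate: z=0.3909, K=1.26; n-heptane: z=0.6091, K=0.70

ΣzᵢKᵢ = 0.9189; Σzᵢ/Kᵢ = 1.1804.
Since ΣzᵢKᵢ < 1 the mixture is below its bubble point — single liquid phase.

subcooled liquid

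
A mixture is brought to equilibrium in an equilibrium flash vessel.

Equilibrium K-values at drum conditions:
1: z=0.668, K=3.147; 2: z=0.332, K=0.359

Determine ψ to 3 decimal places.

Material balance + equilibrium reduce to Σ zᵢ(Kᵢ−1)/(1+ψ(Kᵢ−1)) = 0.
g(0) = ΣzᵢKᵢ − 1 = 1.221 and g(1) = 1 − Σzᵢ/Kᵢ = -0.137, so a root lies in (0, 1).
Binary case is linear: z₁(K₁−1)(1+ψ(K₂−1)) + z₂(K₂−1)(1+ψ(K₁−1)) = 0
⇒ ψ = [z₁(K₁−1)+z₂(K₂−1)] / [−(K₁−1)(K₂−1)] = 1.2214/1.3762 = 0.887

ψ = 0.887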